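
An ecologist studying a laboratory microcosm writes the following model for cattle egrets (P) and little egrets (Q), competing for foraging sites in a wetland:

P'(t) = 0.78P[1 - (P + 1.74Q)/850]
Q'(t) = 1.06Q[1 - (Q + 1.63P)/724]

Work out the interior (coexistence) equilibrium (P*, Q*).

Setting both brackets to zero gives the nullclines P + 1.74Q = 850 and 1.63P + Q = 724.
Substituting Q = 724 - 1.63P into the first: P(1 - 1.74·1.63) = 850 - 1.74·724.
So P* = -410/-1.84 = 223, and then Q* = 724 - 1.63·223 = 360.

P* ≈ 223, Q* ≈ 360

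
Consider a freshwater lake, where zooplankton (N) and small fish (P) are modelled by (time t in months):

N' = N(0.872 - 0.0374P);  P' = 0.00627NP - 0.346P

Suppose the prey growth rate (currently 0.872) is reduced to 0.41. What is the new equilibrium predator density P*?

At the interior fixed point, setting dN/dt = 0 with N > 0 fixes P* = (prey growth rate)/(NP coefficient) — independent of the other coefficients.
With the change, P* = 0.41/0.0374 = 11; it falls from 23.3.

P* ≈ 11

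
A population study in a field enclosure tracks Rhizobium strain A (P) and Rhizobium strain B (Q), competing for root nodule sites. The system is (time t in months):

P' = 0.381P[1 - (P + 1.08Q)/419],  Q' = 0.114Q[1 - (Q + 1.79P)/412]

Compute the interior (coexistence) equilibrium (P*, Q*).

P* ≈ 27.8, Q* ≈ 362

Setting both brackets to zero gives the nullclines P + 1.08Q = 419 and 1.79P + Q = 412.
Substituting Q = 412 - 1.79P into the first: P(1 - 1.08·1.79) = 419 - 1.08·412.
So P* = -26/-0.933 = 27.8, and then Q* = 412 - 1.79·27.8 = 362.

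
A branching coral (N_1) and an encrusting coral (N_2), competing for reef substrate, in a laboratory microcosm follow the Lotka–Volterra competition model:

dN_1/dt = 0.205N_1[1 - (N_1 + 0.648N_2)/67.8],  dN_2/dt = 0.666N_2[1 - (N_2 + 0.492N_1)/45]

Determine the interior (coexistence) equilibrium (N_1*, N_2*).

N_1* ≈ 56.7, N_2* ≈ 17.1

Setting both brackets to zero gives the nullclines N_1 + 0.648N_2 = 67.8 and 0.492N_1 + N_2 = 45.
Substituting N_2 = 45 - 0.492N_1 into the first: N_1(1 - 0.648·0.492) = 67.8 - 0.648·45.
So N_1* = 38.6/0.681 = 56.7, and then N_2* = 45 - 0.492·56.7 = 17.1.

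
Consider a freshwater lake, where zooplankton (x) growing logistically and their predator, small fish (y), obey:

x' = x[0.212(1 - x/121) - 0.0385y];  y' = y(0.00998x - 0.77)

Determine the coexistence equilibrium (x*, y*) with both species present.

From dy/dt = 0 with y > 0: 0.00998x* = 0.77, so x* = 77.2.
Substitute into dx/dt = 0: 0.212(1 - 77.2/121) = 0.0385y*.
The bracket is 0.362, giving y* = 0.0768/0.0385 = 2.

x* ≈ 77.2, y* ≈ 2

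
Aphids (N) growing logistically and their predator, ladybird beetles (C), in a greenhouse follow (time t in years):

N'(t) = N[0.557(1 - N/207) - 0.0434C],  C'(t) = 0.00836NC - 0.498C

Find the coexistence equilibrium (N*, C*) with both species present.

N* ≈ 59.6, C* ≈ 9.14

From dC/dt = 0 with C > 0: 0.00836N* = 0.498, so N* = 59.6.
Substitute into dN/dt = 0: 0.557(1 - 59.6/207) = 0.0434C*.
The bracket is 0.712, giving C* = 0.397/0.0434 = 9.14.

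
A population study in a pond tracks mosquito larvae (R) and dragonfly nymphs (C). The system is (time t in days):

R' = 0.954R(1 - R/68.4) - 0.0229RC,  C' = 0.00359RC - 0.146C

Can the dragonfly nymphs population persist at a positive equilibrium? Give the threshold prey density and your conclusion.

Threshold R = 40.7; K > 40.7, so yes, the predator persists.

The predator equation gives dC/dt > 0 only when R > 0.146/0.00359 = 40.7.
Without the predator, R → K = 68.4. Since 68.4 > 40.7, the predator can invade and persist.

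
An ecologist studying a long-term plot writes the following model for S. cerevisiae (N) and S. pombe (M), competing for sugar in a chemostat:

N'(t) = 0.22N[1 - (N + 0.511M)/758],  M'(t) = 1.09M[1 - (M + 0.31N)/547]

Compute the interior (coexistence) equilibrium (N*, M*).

Setting both brackets to zero gives the nullclines N + 0.511M = 758 and 0.31N + M = 547.
Substituting M = 547 - 0.31N into the first: N(1 - 0.511·0.31) = 758 - 0.511·547.
So N* = 478/0.842 = 569, and then M* = 547 - 0.31·569 = 371.

N* ≈ 569, M* ≈ 371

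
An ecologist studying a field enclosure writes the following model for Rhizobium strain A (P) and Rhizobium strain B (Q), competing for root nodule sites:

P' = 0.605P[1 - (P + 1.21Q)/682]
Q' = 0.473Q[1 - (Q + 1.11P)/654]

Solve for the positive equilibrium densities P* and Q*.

P* ≈ 319, Q* ≈ 300

Setting both brackets to zero gives the nullclines P + 1.21Q = 682 and 1.11P + Q = 654.
Substituting Q = 654 - 1.11P into the first: P(1 - 1.21·1.11) = 682 - 1.21·654.
So P* = -109/-0.343 = 319, and then Q* = 654 - 1.11·319 = 300.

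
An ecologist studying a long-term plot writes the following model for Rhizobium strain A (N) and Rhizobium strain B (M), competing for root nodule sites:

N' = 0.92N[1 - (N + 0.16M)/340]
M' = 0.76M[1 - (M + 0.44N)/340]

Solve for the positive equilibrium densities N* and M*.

Setting both brackets to zero gives the nullclines N + 0.16M = 340 and 0.44N + M = 340.
Substituting M = 340 - 0.44N into the first: N(1 - 0.16·0.44) = 340 - 0.16·340.
So N* = 286/0.93 = 307, and then M* = 340 - 0.44·307 = 205.

N* ≈ 307, M* ≈ 205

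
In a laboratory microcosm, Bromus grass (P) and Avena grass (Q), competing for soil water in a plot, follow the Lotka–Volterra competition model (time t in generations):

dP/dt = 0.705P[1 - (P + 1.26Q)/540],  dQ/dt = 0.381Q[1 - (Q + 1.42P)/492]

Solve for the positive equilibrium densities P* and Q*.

Setting both brackets to zero gives the nullclines P + 1.26Q = 540 and 1.42P + Q = 492.
Substituting Q = 492 - 1.42P into the first: P(1 - 1.26·1.42) = 540 - 1.26·492.
So P* = -79.9/-0.789 = 101, and then Q* = 492 - 1.42·101 = 348.

P* ≈ 101, Q* ≈ 348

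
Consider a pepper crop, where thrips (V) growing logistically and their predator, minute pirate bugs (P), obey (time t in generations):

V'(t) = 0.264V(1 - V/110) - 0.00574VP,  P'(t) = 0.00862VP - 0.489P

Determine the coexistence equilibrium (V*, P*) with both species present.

V* ≈ 56.7, P* ≈ 22.3

From dP/dt = 0 with P > 0: 0.00862V* = 0.489, so V* = 56.7.
Substitute into dV/dt = 0: 0.264(1 - 56.7/110) = 0.00574P*.
The bracket is 0.484, giving P* = 0.128/0.00574 = 22.3.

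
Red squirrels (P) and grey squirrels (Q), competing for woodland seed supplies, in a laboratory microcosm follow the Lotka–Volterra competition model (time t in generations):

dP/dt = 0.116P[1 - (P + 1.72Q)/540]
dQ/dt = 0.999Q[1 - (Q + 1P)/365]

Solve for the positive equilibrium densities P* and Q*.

P* ≈ 122, Q* ≈ 243

Setting both brackets to zero gives the nullclines P + 1.72Q = 540 and 1P + Q = 365.
Substituting Q = 365 - 1P into the first: P(1 - 1.72·1) = 540 - 1.72·365.
So P* = -87.8/-0.72 = 122, and then Q* = 365 - 1·122 = 243.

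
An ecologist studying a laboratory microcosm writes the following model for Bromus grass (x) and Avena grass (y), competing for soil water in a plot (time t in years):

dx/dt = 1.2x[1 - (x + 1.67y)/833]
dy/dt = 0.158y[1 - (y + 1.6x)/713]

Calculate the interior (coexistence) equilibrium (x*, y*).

Setting both brackets to zero gives the nullclines x + 1.67y = 833 and 1.6x + y = 713.
Substituting y = 713 - 1.6x into the first: x(1 - 1.67·1.6) = 833 - 1.67·713.
So x* = -358/-1.67 = 214, and then y* = 713 - 1.6·214 = 371.

x* ≈ 214, y* ≈ 371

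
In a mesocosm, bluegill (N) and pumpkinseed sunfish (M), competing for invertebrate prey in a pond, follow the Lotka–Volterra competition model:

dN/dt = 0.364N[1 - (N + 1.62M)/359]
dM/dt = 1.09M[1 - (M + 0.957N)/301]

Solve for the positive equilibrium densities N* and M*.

Setting both brackets to zero gives the nullclines N + 1.62M = 359 and 0.957N + M = 301.
Substituting M = 301 - 0.957N into the first: N(1 - 1.62·0.957) = 359 - 1.62·301.
So N* = -129/-0.55 = 234, and then M* = 301 - 0.957·234 = 77.3.

N* ≈ 234, M* ≈ 77.3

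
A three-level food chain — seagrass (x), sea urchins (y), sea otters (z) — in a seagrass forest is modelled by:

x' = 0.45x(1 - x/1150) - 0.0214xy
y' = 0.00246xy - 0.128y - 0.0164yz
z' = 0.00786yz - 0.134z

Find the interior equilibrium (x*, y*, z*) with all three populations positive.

From dz/dt = 0: 0.00786y* = 0.134, so y* = 17.
From dx/dt = 0: 0.45(1 - x*/1150) = 0.0214·17, giving x* = 1150·(1 - 0.811) = 218.
From dy/dt = 0: 0.00246·218 - 0.128 = 0.0164z*, so z* = 0.407/0.0164 = 24.8.

x* ≈ 218, y* ≈ 17, z* ≈ 24.8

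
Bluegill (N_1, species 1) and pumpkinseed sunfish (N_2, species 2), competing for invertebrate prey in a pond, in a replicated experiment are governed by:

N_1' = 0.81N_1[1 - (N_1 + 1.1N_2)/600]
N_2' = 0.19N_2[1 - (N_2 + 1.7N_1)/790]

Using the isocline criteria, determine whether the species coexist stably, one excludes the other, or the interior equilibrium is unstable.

unstable coexistence (outcome depends on initial conditions)

Compare the nullcline intercepts: K1/α12 = 600/1.1 = 545 < K2 = 790; K2/α21 = 790/1.7 = 465 < K1 = 600.
Since both are reversed, neither can invade when rare; the interior point is a saddle.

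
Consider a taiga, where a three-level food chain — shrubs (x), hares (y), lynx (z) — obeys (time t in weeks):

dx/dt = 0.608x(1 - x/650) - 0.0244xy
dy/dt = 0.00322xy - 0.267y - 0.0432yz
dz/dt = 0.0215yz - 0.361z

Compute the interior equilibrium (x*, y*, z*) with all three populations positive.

From dz/dt = 0: 0.0215y* = 0.361, so y* = 16.8.
From dx/dt = 0: 0.608(1 - x*/650) = 0.0244·16.8, giving x* = 650·(1 - 0.674) = 212.
From dy/dt = 0: 0.00322·212 - 0.267 = 0.0432z*, so z* = 0.416/0.0432 = 9.62.

x* ≈ 212, y* ≈ 16.8, z* ≈ 9.62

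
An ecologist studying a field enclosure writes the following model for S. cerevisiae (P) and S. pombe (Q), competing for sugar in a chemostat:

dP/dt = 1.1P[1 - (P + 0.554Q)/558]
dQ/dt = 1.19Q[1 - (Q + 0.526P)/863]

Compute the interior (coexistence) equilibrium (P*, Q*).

Setting both brackets to zero gives the nullclines P + 0.554Q = 558 and 0.526P + Q = 863.
Substituting Q = 863 - 0.526P into the first: P(1 - 0.554·0.526) = 558 - 0.554·863.
So P* = 79.9/0.709 = 113, and then Q* = 863 - 0.526·113 = 804.

P* ≈ 113, Q* ≈ 804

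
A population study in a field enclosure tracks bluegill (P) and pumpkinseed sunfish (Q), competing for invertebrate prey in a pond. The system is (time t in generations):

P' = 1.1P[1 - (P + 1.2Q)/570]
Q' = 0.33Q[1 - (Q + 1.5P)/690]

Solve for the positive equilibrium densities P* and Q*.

P* ≈ 323, Q* ≈ 206

Setting both brackets to zero gives the nullclines P + 1.2Q = 570 and 1.5P + Q = 690.
Substituting Q = 690 - 1.5P into the first: P(1 - 1.2·1.5) = 570 - 1.2·690.
So P* = -258/-0.8 = 323, and then Q* = 690 - 1.5·323 = 206.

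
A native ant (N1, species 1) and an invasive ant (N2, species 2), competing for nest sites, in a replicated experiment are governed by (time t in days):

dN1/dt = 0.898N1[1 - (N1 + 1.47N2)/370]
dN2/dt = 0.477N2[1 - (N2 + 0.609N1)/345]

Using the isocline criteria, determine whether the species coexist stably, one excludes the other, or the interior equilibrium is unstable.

species 2 excludes species 1

Compare the nullcline intercepts: K1/α12 = 370/1.47 = 252 < K2 = 345; K2/α21 = 345/0.609 = 567 > K1 = 370.
Since the inequalities point opposite ways, species 2 can invade but species 1 cannot.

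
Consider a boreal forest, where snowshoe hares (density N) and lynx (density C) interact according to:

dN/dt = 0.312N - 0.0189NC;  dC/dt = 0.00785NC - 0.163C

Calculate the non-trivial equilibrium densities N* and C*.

N* ≈ 20.8, C* ≈ 16.5

Set dC/dt = 0 with C > 0: 0.00785N - 0.163 = 0, so N* = 0.163/0.00785 = 20.8.
Set dN/dt = 0 with N > 0: 0.312 - 0.0189C = 0, so C* = 0.312/0.0189 = 16.5.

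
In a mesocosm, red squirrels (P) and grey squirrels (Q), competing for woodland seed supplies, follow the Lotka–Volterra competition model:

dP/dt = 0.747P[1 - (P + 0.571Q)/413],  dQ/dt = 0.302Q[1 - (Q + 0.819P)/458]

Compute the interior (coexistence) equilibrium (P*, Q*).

P* ≈ 285, Q* ≈ 225

Setting both brackets to zero gives the nullclines P + 0.571Q = 413 and 0.819P + Q = 458.
Substituting Q = 458 - 0.819P into the first: P(1 - 0.571·0.819) = 413 - 0.571·458.
So P* = 151/0.532 = 285, and then Q* = 458 - 0.819·285 = 225.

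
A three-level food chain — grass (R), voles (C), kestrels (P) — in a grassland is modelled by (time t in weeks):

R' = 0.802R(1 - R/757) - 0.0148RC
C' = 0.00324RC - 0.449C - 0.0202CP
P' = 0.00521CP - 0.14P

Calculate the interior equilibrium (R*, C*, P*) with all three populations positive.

R* ≈ 382, C* ≈ 26.9, P* ≈ 39

From dP/dt = 0: 0.00521C* = 0.14, so C* = 26.9.
From dR/dt = 0: 0.802(1 - R*/757) = 0.0148·26.9, giving R* = 757·(1 - 0.496) = 382.
From dC/dt = 0: 0.00324·382 - 0.449 = 0.0202P*, so P* = 0.787/0.0202 = 39.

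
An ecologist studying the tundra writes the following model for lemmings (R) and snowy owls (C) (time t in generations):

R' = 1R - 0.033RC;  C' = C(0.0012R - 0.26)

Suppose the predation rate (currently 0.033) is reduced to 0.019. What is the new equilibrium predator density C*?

C* ≈ 52.6

At the interior fixed point, setting dR/dt = 0 with R > 0 fixes C* = (prey growth rate)/(RC coefficient) — independent of the other coefficients.
With the change, C* = 1/0.019 = 52.6; it rises from 30.3.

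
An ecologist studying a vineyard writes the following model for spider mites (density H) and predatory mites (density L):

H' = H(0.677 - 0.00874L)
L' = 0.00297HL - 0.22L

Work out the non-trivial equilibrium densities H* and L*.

H* ≈ 74.1, L* ≈ 77.5

Set dL/dt = 0 with L > 0: 0.00297H - 0.22 = 0, so H* = 0.22/0.00297 = 74.1.
Set dH/dt = 0 with H > 0: 0.677 - 0.00874L = 0, so L* = 0.677/0.00874 = 77.5.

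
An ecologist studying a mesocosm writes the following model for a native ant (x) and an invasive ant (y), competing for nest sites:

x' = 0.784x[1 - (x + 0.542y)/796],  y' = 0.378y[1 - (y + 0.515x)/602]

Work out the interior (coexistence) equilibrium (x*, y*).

x* ≈ 652, y* ≈ 266

Setting both brackets to zero gives the nullclines x + 0.542y = 796 and 0.515x + y = 602.
Substituting y = 602 - 0.515x into the first: x(1 - 0.542·0.515) = 796 - 0.542·602.
So x* = 470/0.721 = 652, and then y* = 602 - 0.515·652 = 266.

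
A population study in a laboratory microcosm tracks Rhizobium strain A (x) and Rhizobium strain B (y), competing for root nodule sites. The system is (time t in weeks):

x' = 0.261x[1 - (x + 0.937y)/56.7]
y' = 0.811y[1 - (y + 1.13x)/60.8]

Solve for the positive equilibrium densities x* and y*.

Setting both brackets to zero gives the nullclines x + 0.937y = 56.7 and 1.13x + y = 60.8.
Substituting y = 60.8 - 1.13x into the first: x(1 - 0.937·1.13) = 56.7 - 0.937·60.8.
So x* = -0.27/-0.0588 = 4.58, and then y* = 60.8 - 1.13·4.58 = 55.6.

x* ≈ 4.58, y* ≈ 55.6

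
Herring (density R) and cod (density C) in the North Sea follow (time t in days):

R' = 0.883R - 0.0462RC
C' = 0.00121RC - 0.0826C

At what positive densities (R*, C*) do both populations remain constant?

R* ≈ 68.3, C* ≈ 19.1

Set dC/dt = 0 with C > 0: 0.00121R - 0.0826 = 0, so R* = 0.0826/0.00121 = 68.3.
Set dR/dt = 0 with R > 0: 0.883 - 0.0462C = 0, so C* = 0.883/0.0462 = 19.1.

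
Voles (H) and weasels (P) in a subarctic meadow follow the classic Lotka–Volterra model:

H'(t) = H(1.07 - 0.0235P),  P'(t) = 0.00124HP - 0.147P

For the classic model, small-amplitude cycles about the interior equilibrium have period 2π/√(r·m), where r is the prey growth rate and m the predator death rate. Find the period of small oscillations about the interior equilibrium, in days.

Here r = 1.07 and m = 0.147, so r·m = 0.157.
ω = √0.157 = 0.397 per day, hence T = 2π/ω ≈ 15.8 days.

T ≈ 15.8 days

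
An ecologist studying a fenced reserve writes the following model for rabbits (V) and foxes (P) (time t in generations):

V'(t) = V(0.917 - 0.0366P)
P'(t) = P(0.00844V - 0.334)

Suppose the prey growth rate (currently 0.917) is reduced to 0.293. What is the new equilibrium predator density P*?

P* ≈ 8.01

At the interior fixed point, setting dV/dt = 0 with V > 0 fixes P* = (prey growth rate)/(VP coefficient) — independent of the other coefficients.
With the change, P* = 0.293/0.0366 = 8.01; it falls from 25.1.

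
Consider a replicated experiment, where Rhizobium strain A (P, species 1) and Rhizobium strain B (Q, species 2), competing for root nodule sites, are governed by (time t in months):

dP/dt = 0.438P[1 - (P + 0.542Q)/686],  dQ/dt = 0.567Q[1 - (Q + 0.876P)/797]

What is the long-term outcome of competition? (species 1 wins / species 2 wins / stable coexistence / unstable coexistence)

Compare the nullcline intercepts: K1/α12 = 686/0.542 = 1270 > K2 = 797; K2/α21 = 797/0.876 = 910 > K1 = 686.
Since both inequalities hold, each species can invade when rare, so the interior equilibrium is stable.

stable coexistence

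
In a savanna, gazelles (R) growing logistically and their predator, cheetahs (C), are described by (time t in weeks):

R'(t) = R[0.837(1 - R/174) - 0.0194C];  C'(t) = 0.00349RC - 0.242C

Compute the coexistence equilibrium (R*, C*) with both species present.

From dC/dt = 0 with C > 0: 0.00349R* = 0.242, so R* = 69.3.
Substitute into dR/dt = 0: 0.837(1 - 69.3/174) = 0.0194C*.
The bracket is 0.601, giving C* = 0.503/0.0194 = 26.

R* ≈ 69.3, C* ≈ 26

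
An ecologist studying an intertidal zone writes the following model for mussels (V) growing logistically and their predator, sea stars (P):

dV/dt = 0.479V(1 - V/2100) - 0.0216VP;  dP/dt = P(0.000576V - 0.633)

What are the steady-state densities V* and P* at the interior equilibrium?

From dP/dt = 0 with P > 0: 0.000576V* = 0.633, so V* = 1100.
Substitute into dV/dt = 0: 0.479(1 - 1100/2100) = 0.0216P*.
The bracket is 0.477, giving P* = 0.228/0.0216 = 10.6.

V* ≈ 1100, P* ≈ 10.6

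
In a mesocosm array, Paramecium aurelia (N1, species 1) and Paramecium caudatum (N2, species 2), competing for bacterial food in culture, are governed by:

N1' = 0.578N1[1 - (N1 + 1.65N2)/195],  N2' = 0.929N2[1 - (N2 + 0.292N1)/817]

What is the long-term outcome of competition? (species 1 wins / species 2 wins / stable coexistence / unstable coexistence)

Compare the nullcline intercepts: K1/α12 = 195/1.65 = 118 < K2 = 817; K2/α21 = 817/0.292 = 2800 > K1 = 195.
Since the inequalities point opposite ways, species 2 can invade but species 1 cannot.

species 2 excludes species 1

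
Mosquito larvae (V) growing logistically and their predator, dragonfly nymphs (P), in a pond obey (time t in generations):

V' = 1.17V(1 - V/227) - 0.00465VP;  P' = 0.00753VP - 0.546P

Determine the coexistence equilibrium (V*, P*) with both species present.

From dP/dt = 0 with P > 0: 0.00753V* = 0.546, so V* = 72.5.
Substitute into dV/dt = 0: 1.17(1 - 72.5/227) = 0.00465P*.
The bracket is 0.681, giving P* = 0.796/0.00465 = 171.

V* ≈ 72.5, P* ≈ 171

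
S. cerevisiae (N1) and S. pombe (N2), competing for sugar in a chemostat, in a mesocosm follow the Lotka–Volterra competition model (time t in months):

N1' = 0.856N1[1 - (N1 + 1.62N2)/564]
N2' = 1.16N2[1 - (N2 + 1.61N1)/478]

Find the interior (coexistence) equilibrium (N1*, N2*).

Setting both brackets to zero gives the nullclines N1 + 1.62N2 = 564 and 1.61N1 + N2 = 478.
Substituting N2 = 478 - 1.61N1 into the first: N1(1 - 1.62·1.61) = 564 - 1.62·478.
So N1* = -210/-1.61 = 131, and then N2* = 478 - 1.61·131 = 267.

N1* ≈ 131, N2* ≈ 267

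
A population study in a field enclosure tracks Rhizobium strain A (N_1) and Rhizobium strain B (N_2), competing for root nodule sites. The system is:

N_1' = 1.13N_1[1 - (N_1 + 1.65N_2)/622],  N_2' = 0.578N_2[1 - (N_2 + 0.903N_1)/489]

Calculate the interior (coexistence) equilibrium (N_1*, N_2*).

Setting both brackets to zero gives the nullclines N_1 + 1.65N_2 = 622 and 0.903N_1 + N_2 = 489.
Substituting N_2 = 489 - 0.903N_1 into the first: N_1(1 - 1.65·0.903) = 622 - 1.65·489.
So N_1* = -185/-0.49 = 377, and then N_2* = 489 - 0.903·377 = 148.

N_1* ≈ 377, N_2* ≈ 148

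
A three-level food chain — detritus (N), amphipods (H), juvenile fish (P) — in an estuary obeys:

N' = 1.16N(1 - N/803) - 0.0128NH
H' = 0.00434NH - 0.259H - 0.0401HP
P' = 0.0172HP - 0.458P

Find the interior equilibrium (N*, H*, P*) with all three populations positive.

N* ≈ 567, H* ≈ 26.6, P* ≈ 54.9

From dP/dt = 0: 0.0172H* = 0.458, so H* = 26.6.
From dN/dt = 0: 1.16(1 - N*/803) = 0.0128·26.6, giving N* = 803·(1 - 0.294) = 567.
From dH/dt = 0: 0.00434·567 - 0.259 = 0.0401P*, so P* = 2.2/0.0401 = 54.9.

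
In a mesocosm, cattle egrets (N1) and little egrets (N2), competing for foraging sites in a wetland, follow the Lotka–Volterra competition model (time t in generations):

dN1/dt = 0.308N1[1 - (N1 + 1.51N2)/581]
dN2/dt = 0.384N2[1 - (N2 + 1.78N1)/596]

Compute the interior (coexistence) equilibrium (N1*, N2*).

Setting both brackets to zero gives the nullclines N1 + 1.51N2 = 581 and 1.78N1 + N2 = 596.
Substituting N2 = 596 - 1.78N1 into the first: N1(1 - 1.51·1.78) = 581 - 1.51·596.
So N1* = -319/-1.69 = 189, and then N2* = 596 - 1.78·189 = 260.

N1* ≈ 189, N2* ≈ 260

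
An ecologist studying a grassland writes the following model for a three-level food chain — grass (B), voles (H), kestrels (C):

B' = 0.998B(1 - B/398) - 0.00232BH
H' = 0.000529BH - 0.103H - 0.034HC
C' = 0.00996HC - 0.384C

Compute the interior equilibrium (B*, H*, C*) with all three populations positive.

From dC/dt = 0: 0.00996H* = 0.384, so H* = 38.6.
From dB/dt = 0: 0.998(1 - B*/398) = 0.00232·38.6, giving B* = 398·(1 - 0.0896) = 362.
From dH/dt = 0: 0.000529·362 - 0.103 = 0.034C*, so C* = 0.0887/0.034 = 2.61.

B* ≈ 362, H* ≈ 38.6, C* ≈ 2.61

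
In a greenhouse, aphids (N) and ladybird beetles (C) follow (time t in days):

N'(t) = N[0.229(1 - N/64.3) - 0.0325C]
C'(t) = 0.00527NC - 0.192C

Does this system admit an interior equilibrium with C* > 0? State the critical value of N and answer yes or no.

Threshold N = 36.4; K > 36.4, so yes, the predator persists.

The predator equation gives dC/dt > 0 only when N > 0.192/0.00527 = 36.4.
Without the predator, N → K = 64.3. Since 64.3 > 36.4, the predator can invade and persist.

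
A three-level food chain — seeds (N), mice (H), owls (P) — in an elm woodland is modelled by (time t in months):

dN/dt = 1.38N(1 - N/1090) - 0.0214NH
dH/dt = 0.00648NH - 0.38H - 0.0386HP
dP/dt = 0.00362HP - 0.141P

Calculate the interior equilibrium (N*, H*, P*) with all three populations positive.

N* ≈ 432, H* ≈ 39, P* ≈ 62.6

From dP/dt = 0: 0.00362H* = 0.141, so H* = 39.
From dN/dt = 0: 1.38(1 - N*/1090) = 0.0214·39, giving N* = 1090·(1 - 0.604) = 432.
From dH/dt = 0: 0.00648·432 - 0.38 = 0.0386P*, so P* = 2.42/0.0386 = 62.6.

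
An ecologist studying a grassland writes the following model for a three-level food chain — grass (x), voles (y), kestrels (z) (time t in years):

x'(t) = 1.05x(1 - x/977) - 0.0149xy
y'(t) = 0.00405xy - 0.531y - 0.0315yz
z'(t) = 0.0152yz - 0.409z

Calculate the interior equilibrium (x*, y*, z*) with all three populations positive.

x* ≈ 604, y* ≈ 26.9, z* ≈ 60.8

From dz/dt = 0: 0.0152y* = 0.409, so y* = 26.9.
From dx/dt = 0: 1.05(1 - x*/977) = 0.0149·26.9, giving x* = 977·(1 - 0.382) = 604.
From dy/dt = 0: 0.00405·604 - 0.531 = 0.0315z*, so z* = 1.91/0.0315 = 60.8.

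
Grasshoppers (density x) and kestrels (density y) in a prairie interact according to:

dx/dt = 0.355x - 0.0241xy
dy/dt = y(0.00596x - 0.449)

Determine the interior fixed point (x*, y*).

x* ≈ 75.3, y* ≈ 14.7

Set dy/dt = 0 with y > 0: 0.00596x - 0.449 = 0, so x* = 0.449/0.00596 = 75.3.
Set dx/dt = 0 with x > 0: 0.355 - 0.0241y = 0, so y* = 0.355/0.0241 = 14.7.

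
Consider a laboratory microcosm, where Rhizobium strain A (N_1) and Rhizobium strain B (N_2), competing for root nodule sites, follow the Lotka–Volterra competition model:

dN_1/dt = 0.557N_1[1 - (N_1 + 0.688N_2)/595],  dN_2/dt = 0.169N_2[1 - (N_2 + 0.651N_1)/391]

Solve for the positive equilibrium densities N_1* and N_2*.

Setting both brackets to zero gives the nullclines N_1 + 0.688N_2 = 595 and 0.651N_1 + N_2 = 391.
Substituting N_2 = 391 - 0.651N_1 into the first: N_1(1 - 0.688·0.651) = 595 - 0.688·391.
So N_1* = 326/0.552 = 590, and then N_2* = 391 - 0.651·590 = 6.62.

N_1* ≈ 590, N_2* ≈ 6.62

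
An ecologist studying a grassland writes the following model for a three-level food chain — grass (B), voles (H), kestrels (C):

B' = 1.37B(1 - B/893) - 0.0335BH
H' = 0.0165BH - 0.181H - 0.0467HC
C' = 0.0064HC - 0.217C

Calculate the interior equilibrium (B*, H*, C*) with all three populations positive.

From dC/dt = 0: 0.0064H* = 0.217, so H* = 33.9.
From dB/dt = 0: 1.37(1 - B*/893) = 0.0335·33.9, giving B* = 893·(1 - 0.829) = 153.
From dH/dt = 0: 0.0165·153 - 0.181 = 0.0467C*, so C* = 2.34/0.0467 = 50.

B* ≈ 153, H* ≈ 33.9, C* ≈ 50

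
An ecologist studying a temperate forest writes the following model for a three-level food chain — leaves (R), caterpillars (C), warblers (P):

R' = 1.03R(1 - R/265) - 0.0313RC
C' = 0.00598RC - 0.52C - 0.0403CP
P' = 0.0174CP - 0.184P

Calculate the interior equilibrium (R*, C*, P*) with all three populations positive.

From dP/dt = 0: 0.0174C* = 0.184, so C* = 10.6.
From dR/dt = 0: 1.03(1 - R*/265) = 0.0313·10.6, giving R* = 265·(1 - 0.321) = 180.
From dC/dt = 0: 0.00598·180 - 0.52 = 0.0403P*, so P* = 0.555/0.0403 = 13.8.

R* ≈ 180, C* ≈ 10.6, P* ≈ 13.8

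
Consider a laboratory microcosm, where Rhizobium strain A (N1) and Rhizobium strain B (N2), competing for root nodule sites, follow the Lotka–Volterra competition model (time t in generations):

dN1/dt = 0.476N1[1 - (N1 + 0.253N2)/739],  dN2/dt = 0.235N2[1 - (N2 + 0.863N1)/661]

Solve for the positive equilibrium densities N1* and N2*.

Setting both brackets to zero gives the nullclines N1 + 0.253N2 = 739 and 0.863N1 + N2 = 661.
Substituting N2 = 661 - 0.863N1 into the first: N1(1 - 0.253·0.863) = 739 - 0.253·661.
So N1* = 572/0.782 = 731, and then N2* = 661 - 0.863·731 = 29.7.

N1* ≈ 731, N2* ≈ 29.7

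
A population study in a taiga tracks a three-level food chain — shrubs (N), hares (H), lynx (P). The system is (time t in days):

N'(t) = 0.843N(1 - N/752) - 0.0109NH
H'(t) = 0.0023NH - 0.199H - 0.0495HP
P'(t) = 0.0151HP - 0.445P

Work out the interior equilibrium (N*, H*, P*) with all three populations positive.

N* ≈ 465, H* ≈ 29.5, P* ≈ 17.6

From dP/dt = 0: 0.0151H* = 0.445, so H* = 29.5.
From dN/dt = 0: 0.843(1 - N*/752) = 0.0109·29.5, giving N* = 752·(1 - 0.381) = 465.
From dH/dt = 0: 0.0023·465 - 0.199 = 0.0495P*, so P* = 0.872/0.0495 = 17.6.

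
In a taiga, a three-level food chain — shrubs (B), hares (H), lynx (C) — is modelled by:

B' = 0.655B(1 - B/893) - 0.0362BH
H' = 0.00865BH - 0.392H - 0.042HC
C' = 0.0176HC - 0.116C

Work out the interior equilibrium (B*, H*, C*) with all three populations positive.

B* ≈ 568, H* ≈ 6.59, C* ≈ 108

From dC/dt = 0: 0.0176H* = 0.116, so H* = 6.59.
From dB/dt = 0: 0.655(1 - B*/893) = 0.0362·6.59, giving B* = 893·(1 - 0.364) = 568.
From dH/dt = 0: 0.00865·568 - 0.392 = 0.042C*, so C* = 4.52/0.042 = 108.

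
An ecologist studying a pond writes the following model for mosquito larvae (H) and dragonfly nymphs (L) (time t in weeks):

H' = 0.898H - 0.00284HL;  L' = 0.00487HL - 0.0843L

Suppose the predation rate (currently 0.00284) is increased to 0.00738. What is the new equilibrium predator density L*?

L* ≈ 122

At the interior fixed point, setting dH/dt = 0 with H > 0 fixes L* = (prey growth rate)/(HL coefficient) — independent of the other coefficients.
With the change, L* = 0.898/0.00738 = 122; it falls from 316.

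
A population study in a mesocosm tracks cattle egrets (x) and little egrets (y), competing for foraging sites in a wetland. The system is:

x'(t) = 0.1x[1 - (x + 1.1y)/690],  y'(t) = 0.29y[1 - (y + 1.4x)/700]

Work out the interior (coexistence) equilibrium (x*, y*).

Setting both brackets to zero gives the nullclines x + 1.1y = 690 and 1.4x + y = 700.
Substituting y = 700 - 1.4x into the first: x(1 - 1.1·1.4) = 690 - 1.1·700.
So x* = -80/-0.54 = 148, and then y* = 700 - 1.4·148 = 493.

x* ≈ 148, y* ≈ 493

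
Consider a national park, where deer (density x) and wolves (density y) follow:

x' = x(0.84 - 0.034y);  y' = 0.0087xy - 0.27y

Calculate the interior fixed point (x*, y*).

x* ≈ 31, y* ≈ 24.7

Set dy/dt = 0 with y > 0: 0.0087x - 0.27 = 0, so x* = 0.27/0.0087 = 31.
Set dx/dt = 0 with x > 0: 0.84 - 0.034y = 0, so y* = 0.84/0.034 = 24.7.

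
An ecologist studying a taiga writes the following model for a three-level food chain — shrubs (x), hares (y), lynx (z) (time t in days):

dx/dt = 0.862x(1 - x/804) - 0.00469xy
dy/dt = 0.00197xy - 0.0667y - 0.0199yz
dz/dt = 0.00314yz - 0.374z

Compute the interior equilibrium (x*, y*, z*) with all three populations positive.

From dz/dt = 0: 0.00314y* = 0.374, so y* = 119.
From dx/dt = 0: 0.862(1 - x*/804) = 0.00469·119, giving x* = 804·(1 - 0.648) = 283.
From dy/dt = 0: 0.00197·283 - 0.0667 = 0.0199z*, so z* = 0.491/0.0199 = 24.7.

x* ≈ 283, y* ≈ 119, z* ≈ 24.7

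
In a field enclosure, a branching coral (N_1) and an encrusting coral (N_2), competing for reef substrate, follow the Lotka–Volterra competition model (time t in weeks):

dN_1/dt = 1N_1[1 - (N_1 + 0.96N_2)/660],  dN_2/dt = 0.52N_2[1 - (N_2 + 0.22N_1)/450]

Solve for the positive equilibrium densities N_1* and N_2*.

Setting both brackets to zero gives the nullclines N_1 + 0.96N_2 = 660 and 0.22N_1 + N_2 = 450.
Substituting N_2 = 450 - 0.22N_1 into the first: N_1(1 - 0.96·0.22) = 660 - 0.96·450.
So N_1* = 228/0.789 = 289, and then N_2* = 450 - 0.22·289 = 386.

N_1* ≈ 289, N_2* ≈ 386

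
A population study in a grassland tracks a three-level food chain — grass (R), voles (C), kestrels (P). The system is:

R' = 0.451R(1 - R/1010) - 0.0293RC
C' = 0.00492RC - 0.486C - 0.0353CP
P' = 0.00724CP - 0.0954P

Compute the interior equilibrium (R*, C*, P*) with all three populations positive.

R* ≈ 145, C* ≈ 13.2, P* ≈ 6.5

From dP/dt = 0: 0.00724C* = 0.0954, so C* = 13.2.
From dR/dt = 0: 0.451(1 - R*/1010) = 0.0293·13.2, giving R* = 1010·(1 - 0.856) = 145.
From dC/dt = 0: 0.00492·145 - 0.486 = 0.0353P*, so P* = 0.229/0.0353 = 6.5.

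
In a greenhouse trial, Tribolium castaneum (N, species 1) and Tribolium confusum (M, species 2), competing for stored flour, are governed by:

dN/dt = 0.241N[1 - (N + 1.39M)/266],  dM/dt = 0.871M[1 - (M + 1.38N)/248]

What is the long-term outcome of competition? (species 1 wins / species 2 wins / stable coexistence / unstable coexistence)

unstable coexistence (outcome depends on initial conditions)

Compare the nullcline intercepts: K1/α12 = 266/1.39 = 191 < K2 = 248; K2/α21 = 248/1.38 = 180 < K1 = 266.
Since both are reversed, neither can invade when rare; the interior point is a saddle.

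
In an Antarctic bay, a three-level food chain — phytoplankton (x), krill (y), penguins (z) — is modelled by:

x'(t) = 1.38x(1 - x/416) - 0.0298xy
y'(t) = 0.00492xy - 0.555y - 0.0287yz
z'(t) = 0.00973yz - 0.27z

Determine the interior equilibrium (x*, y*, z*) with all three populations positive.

From dz/dt = 0: 0.00973y* = 0.27, so y* = 27.7.
From dx/dt = 0: 1.38(1 - x*/416) = 0.0298·27.7, giving x* = 416·(1 - 0.599) = 167.
From dy/dt = 0: 0.00492·167 - 0.555 = 0.0287z*, so z* = 0.265/0.0287 = 9.24.

x* ≈ 167, y* ≈ 27.7, z* ≈ 9.24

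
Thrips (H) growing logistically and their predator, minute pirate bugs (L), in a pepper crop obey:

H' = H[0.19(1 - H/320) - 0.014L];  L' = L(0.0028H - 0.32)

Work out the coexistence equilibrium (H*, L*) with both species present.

From dL/dt = 0 with L > 0: 0.0028H* = 0.32, so H* = 114.
Substitute into dH/dt = 0: 0.19(1 - 114/320) = 0.014L*.
The bracket is 0.643, giving L* = 0.122/0.014 = 8.72.

H* ≈ 114, L* ≈ 8.72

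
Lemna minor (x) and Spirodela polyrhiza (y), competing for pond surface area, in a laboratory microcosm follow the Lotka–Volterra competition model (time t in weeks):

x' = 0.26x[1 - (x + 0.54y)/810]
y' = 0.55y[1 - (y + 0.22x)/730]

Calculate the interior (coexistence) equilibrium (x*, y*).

Setting both brackets to zero gives the nullclines x + 0.54y = 810 and 0.22x + y = 730.
Substituting y = 730 - 0.22x into the first: x(1 - 0.54·0.22) = 810 - 0.54·730.
So x* = 416/0.881 = 472, and then y* = 730 - 0.22·472 = 626.

x* ≈ 472, y* ≈ 626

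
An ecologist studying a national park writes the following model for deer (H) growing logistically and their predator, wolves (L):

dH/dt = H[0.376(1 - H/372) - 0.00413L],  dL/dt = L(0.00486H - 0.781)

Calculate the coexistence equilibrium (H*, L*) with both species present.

H* ≈ 161, L* ≈ 51.7

From dL/dt = 0 with L > 0: 0.00486H* = 0.781, so H* = 161.
Substitute into dH/dt = 0: 0.376(1 - 161/372) = 0.00413L*.
The bracket is 0.568, giving L* = 0.214/0.00413 = 51.7.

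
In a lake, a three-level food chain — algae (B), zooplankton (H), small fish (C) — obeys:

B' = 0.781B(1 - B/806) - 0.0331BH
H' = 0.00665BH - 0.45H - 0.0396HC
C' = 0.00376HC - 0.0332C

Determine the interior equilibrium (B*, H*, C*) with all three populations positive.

B* ≈ 504, H* ≈ 8.83, C* ≈ 73.3

From dC/dt = 0: 0.00376H* = 0.0332, so H* = 8.83.
From dB/dt = 0: 0.781(1 - B*/806) = 0.0331·8.83, giving B* = 806·(1 - 0.374) = 504.
From dH/dt = 0: 0.00665·504 - 0.45 = 0.0396C*, so C* = 2.9/0.0396 = 73.3.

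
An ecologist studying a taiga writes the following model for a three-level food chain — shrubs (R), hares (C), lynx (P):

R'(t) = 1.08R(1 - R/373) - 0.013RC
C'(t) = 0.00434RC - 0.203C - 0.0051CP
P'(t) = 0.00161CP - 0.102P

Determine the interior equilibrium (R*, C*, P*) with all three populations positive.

R* ≈ 88.6, C* ≈ 63.4, P* ≈ 35.6

From dP/dt = 0: 0.00161C* = 0.102, so C* = 63.4.
From dR/dt = 0: 1.08(1 - R*/373) = 0.013·63.4, giving R* = 373·(1 - 0.763) = 88.6.
From dC/dt = 0: 0.00434·88.6 - 0.203 = 0.0051P*, so P* = 0.181/0.0051 = 35.6.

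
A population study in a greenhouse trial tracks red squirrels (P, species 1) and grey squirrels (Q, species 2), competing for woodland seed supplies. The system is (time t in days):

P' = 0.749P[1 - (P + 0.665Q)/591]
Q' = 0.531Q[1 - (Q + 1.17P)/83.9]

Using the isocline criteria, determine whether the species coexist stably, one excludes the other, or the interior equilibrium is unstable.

Compare the nullcline intercepts: K1/α12 = 591/0.665 = 889 > K2 = 83.9; K2/α21 = 83.9/1.17 = 71.7 < K1 = 591.
Since the inequalities point opposite ways, species 1 can invade but species 2 cannot.

species 1 excludes species 2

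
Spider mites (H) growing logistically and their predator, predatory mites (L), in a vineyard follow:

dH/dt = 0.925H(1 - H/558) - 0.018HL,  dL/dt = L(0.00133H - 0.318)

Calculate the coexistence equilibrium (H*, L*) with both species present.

H* ≈ 239, L* ≈ 29.4

From dL/dt = 0 with L > 0: 0.00133H* = 0.318, so H* = 239.
Substitute into dH/dt = 0: 0.925(1 - 239/558) = 0.018L*.
The bracket is 0.572, giving L* = 0.529/0.018 = 29.4.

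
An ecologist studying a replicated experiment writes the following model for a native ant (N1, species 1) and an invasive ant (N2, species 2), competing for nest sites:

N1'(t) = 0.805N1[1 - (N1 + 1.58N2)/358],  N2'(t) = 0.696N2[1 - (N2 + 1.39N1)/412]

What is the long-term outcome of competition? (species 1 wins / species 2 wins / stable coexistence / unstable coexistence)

Compare the nullcline intercepts: K1/α12 = 358/1.58 = 227 < K2 = 412; K2/α21 = 412/1.39 = 296 < K1 = 358.
Since both are reversed, neither can invade when rare; the interior point is a saddle.

unstable coexistence (outcome depends on initial conditions)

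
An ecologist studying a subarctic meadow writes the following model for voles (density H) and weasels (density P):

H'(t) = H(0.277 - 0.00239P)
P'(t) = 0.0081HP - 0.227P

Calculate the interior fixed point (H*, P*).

Set dP/dt = 0 with P > 0: 0.0081H - 0.227 = 0, so H* = 0.227/0.0081 = 28.
Set dH/dt = 0 with H > 0: 0.277 - 0.00239P = 0, so P* = 0.277/0.00239 = 116.

H* ≈ 28, P* ≈ 116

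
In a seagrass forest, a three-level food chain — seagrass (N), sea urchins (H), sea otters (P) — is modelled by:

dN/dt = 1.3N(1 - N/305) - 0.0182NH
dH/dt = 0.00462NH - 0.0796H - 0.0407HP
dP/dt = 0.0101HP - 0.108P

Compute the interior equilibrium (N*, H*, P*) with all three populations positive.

N* ≈ 259, H* ≈ 10.7, P* ≈ 27.5

From dP/dt = 0: 0.0101H* = 0.108, so H* = 10.7.
From dN/dt = 0: 1.3(1 - N*/305) = 0.0182·10.7, giving N* = 305·(1 - 0.15) = 259.
From dH/dt = 0: 0.00462·259 - 0.0796 = 0.0407P*, so P* = 1.12/0.0407 = 27.5.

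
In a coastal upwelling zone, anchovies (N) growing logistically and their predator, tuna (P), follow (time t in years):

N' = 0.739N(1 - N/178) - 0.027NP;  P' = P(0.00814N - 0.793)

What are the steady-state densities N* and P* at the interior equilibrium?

From dP/dt = 0 with P > 0: 0.00814N* = 0.793, so N* = 97.4.
Substitute into dN/dt = 0: 0.739(1 - 97.4/178) = 0.027P*.
The bracket is 0.453, giving P* = 0.335/0.027 = 12.4.

N* ≈ 97.4, P* ≈ 12.4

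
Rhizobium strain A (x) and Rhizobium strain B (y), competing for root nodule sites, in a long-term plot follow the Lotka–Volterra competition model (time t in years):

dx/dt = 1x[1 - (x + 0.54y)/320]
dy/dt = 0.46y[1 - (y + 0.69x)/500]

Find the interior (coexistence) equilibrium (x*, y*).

x* ≈ 79.7, y* ≈ 445

Setting both brackets to zero gives the nullclines x + 0.54y = 320 and 0.69x + y = 500.
Substituting y = 500 - 0.69x into the first: x(1 - 0.54·0.69) = 320 - 0.54·500.
So x* = 50/0.627 = 79.7, and then y* = 500 - 0.69·79.7 = 445.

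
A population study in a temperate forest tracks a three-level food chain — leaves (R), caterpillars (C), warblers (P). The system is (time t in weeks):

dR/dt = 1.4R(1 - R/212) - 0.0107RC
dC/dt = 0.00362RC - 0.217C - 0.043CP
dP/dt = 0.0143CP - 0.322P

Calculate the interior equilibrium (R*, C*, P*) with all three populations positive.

R* ≈ 176, C* ≈ 22.5, P* ≈ 9.73

From dP/dt = 0: 0.0143C* = 0.322, so C* = 22.5.
From dR/dt = 0: 1.4(1 - R*/212) = 0.0107·22.5, giving R* = 212·(1 - 0.172) = 176.
From dC/dt = 0: 0.00362·176 - 0.217 = 0.043P*, so P* = 0.418/0.043 = 9.73.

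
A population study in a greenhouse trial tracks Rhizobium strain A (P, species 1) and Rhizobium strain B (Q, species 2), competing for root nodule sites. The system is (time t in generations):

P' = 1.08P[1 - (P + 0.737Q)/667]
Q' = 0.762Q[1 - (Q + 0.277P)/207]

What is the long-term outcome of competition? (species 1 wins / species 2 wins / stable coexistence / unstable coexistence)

stable coexistence

Compare the nullcline intercepts: K1/α12 = 667/0.737 = 905 > K2 = 207; K2/α21 = 207/0.277 = 747 > K1 = 667.
Since both inequalities hold, each species can invade when rare, so the interior equilibrium is stable.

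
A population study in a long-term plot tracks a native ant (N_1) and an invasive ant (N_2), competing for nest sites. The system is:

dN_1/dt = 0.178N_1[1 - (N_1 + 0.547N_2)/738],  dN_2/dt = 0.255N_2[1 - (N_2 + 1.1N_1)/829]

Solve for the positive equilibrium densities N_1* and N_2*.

Setting both brackets to zero gives the nullclines N_1 + 0.547N_2 = 738 and 1.1N_1 + N_2 = 829.
Substituting N_2 = 829 - 1.1N_1 into the first: N_1(1 - 0.547·1.1) = 738 - 0.547·829.
So N_1* = 285/0.398 = 714, and then N_2* = 829 - 1.1·714 = 43.2.

N_1* ≈ 714, N_2* ≈ 43.2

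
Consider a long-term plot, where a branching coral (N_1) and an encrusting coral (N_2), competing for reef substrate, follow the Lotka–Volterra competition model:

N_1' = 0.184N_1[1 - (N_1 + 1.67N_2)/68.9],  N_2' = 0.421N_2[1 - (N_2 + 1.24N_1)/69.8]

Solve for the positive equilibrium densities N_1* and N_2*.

Setting both brackets to zero gives the nullclines N_1 + 1.67N_2 = 68.9 and 1.24N_1 + N_2 = 69.8.
Substituting N_2 = 69.8 - 1.24N_1 into the first: N_1(1 - 1.67·1.24) = 68.9 - 1.67·69.8.
So N_1* = -47.7/-1.07 = 44.5, and then N_2* = 69.8 - 1.24·44.5 = 14.6.

N_1* ≈ 44.5, N_2* ≈ 14.6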